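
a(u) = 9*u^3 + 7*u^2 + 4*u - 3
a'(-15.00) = 5869.00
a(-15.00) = -28863.00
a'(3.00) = 289.00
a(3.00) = 315.00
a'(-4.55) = 499.27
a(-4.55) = -724.05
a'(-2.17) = 100.76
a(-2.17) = -70.68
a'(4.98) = 743.33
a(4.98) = 1302.08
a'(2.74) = 245.07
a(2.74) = 245.65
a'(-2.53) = 141.40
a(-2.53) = -114.06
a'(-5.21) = 663.95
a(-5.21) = -1106.62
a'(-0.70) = 7.43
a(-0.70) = -5.46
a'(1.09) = 51.34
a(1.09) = 21.33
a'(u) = 27*u^2 + 14*u + 4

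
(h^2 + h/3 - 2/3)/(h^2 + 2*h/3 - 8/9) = 3*(h + 1)/(3*h + 4)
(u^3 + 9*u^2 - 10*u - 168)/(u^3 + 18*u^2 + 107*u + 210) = (u - 4)/(u + 5)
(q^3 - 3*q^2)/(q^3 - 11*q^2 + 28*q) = q*(q - 3)/(q^2 - 11*q + 28)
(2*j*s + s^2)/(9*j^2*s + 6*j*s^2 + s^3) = (2*j + s)/(9*j^2 + 6*j*s + s^2)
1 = 1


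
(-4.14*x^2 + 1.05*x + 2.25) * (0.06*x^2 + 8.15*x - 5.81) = -0.2484*x^4 - 33.678*x^3 + 32.7459*x^2 + 12.237*x - 13.0725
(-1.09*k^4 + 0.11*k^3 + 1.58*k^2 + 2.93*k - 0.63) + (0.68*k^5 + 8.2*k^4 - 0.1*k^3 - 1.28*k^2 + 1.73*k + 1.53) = 0.68*k^5 + 7.11*k^4 + 0.01*k^3 + 0.3*k^2 + 4.66*k + 0.9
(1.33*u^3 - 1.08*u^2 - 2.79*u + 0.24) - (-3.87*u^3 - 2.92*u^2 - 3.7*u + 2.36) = 5.2*u^3 + 1.84*u^2 + 0.91*u - 2.12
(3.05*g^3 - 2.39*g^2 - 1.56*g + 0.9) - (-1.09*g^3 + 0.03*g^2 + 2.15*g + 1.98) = 4.14*g^3 - 2.42*g^2 - 3.71*g - 1.08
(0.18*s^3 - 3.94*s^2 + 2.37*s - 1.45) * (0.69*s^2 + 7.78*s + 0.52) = 0.1242*s^5 - 1.3182*s^4 - 28.9243*s^3 + 15.3893*s^2 - 10.0486*s - 0.754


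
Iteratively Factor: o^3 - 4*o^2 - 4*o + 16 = (o + 2)*(o^2 - 6*o + 8) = (o - 2)*(o + 2)*(o - 4)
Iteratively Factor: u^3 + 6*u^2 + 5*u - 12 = (u + 3)*(u^2 + 3*u - 4) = (u - 1)*(u + 3)*(u + 4)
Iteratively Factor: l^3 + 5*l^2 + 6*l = (l)*(l^2 + 5*l + 6) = l*(l + 2)*(l + 3)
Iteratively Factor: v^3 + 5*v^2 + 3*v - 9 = (v - 1)*(v^2 + 6*v + 9) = (v - 1)*(v + 3)*(v + 3)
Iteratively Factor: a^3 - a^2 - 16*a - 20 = (a + 2)*(a^2 - 3*a - 10) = (a - 5)*(a + 2)*(a + 2)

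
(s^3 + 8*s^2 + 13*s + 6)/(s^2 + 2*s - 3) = (s^3 + 8*s^2 + 13*s + 6)/(s^2 + 2*s - 3)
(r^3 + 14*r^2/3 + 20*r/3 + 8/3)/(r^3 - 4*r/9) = 3*(r^2 + 4*r + 4)/(r*(3*r - 2))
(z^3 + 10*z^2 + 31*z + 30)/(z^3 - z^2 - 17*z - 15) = (z^2 + 7*z + 10)/(z^2 - 4*z - 5)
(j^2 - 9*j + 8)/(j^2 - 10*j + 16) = (j - 1)/(j - 2)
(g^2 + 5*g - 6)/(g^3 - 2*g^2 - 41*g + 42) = 1/(g - 7)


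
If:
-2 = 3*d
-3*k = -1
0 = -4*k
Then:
No Solution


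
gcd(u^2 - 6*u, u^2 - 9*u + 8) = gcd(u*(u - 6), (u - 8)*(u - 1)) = 1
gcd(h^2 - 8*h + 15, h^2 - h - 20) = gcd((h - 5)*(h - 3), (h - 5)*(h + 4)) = h - 5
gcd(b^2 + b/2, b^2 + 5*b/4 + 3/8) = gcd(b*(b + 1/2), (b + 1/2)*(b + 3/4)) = b + 1/2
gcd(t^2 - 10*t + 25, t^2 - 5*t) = t - 5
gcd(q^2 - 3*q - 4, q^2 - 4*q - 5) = q + 1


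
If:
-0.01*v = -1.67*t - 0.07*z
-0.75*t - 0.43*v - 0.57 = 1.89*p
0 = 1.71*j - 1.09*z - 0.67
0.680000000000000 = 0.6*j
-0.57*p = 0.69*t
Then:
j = 1.13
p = 0.07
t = -0.06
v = -1.53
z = 1.16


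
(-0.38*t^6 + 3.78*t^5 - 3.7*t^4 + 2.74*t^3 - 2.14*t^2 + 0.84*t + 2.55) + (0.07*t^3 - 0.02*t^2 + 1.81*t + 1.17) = -0.38*t^6 + 3.78*t^5 - 3.7*t^4 + 2.81*t^3 - 2.16*t^2 + 2.65*t + 3.72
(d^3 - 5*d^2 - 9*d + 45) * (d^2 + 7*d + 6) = d^5 + 2*d^4 - 38*d^3 - 48*d^2 + 261*d + 270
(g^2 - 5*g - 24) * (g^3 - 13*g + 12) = g^5 - 5*g^4 - 37*g^3 + 77*g^2 + 252*g - 288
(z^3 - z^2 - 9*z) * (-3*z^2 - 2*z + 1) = -3*z^5 + z^4 + 30*z^3 + 17*z^2 - 9*z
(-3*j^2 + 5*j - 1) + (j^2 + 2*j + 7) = -2*j^2 + 7*j + 6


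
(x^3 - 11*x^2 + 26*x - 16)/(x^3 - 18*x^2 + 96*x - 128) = (x - 1)/(x - 8)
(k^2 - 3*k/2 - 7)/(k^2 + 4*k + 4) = (k - 7/2)/(k + 2)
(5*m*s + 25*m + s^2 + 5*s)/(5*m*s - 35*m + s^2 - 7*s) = (s + 5)/(s - 7)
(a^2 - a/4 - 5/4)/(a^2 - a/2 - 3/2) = (4*a - 5)/(2*(2*a - 3))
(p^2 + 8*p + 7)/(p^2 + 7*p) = (p + 1)/p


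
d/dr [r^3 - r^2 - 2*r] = 3*r^2 - 2*r - 2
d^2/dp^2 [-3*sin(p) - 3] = 3*sin(p)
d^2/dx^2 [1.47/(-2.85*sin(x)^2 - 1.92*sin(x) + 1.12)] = (47.7603*sin(x)^4 + 24.13152*sin(x)^3 - 47.452482*sin(x)^2 - 45.101952*sin(x) - 20.222496)/(2.85*sin(x)^2 + 1.92*sin(x) - 1.12)^3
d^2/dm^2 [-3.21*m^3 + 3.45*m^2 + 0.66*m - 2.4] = 6.9 - 19.26*m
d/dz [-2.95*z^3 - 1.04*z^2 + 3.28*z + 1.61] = -8.85*z^2 - 2.08*z + 3.28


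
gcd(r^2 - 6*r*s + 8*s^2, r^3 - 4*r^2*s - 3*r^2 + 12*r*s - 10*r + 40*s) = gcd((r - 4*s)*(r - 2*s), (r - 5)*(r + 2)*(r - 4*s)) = r - 4*s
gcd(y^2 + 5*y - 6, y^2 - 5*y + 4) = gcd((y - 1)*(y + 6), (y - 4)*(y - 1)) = y - 1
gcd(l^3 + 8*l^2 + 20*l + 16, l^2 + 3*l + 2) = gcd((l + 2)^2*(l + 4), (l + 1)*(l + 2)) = l + 2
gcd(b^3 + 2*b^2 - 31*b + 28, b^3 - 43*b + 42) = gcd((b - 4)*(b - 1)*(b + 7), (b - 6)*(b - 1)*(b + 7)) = b^2 + 6*b - 7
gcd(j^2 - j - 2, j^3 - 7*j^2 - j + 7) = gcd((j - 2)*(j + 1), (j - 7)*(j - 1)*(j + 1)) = j + 1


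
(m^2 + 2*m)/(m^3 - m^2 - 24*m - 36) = m/(m^2 - 3*m - 18)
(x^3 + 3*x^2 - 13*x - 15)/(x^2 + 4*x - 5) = (x^2 - 2*x - 3)/(x - 1)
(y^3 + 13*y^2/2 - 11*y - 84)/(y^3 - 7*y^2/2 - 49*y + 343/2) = (y^2 + 10*y + 24)/(y^2 - 49)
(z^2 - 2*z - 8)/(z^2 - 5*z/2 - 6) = 2*(z + 2)/(2*z + 3)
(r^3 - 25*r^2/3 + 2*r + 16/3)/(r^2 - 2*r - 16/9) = 3*(r^2 - 9*r + 8)/(3*r - 8)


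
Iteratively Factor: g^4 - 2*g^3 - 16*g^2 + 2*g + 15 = (g + 1)*(g^3 - 3*g^2 - 13*g + 15) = (g - 5)*(g + 1)*(g^2 + 2*g - 3) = (g - 5)*(g + 1)*(g + 3)*(g - 1)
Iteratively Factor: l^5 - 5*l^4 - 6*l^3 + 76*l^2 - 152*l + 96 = (l - 3)*(l^4 - 2*l^3 - 12*l^2 + 40*l - 32) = (l - 3)*(l - 2)*(l^3 - 12*l + 16) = (l - 3)*(l - 2)^2*(l^2 + 2*l - 8) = (l - 3)*(l - 2)^3*(l + 4)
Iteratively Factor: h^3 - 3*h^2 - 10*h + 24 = (h - 2)*(h^2 - h - 12) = (h - 2)*(h + 3)*(h - 4)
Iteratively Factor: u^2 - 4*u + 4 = (u - 2)*(u - 2)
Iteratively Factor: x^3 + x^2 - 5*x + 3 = (x - 1)*(x^2 + 2*x - 3) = (x - 1)*(x + 3)*(x - 1)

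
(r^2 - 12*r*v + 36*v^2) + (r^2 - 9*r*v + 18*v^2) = 2*r^2 - 21*r*v + 54*v^2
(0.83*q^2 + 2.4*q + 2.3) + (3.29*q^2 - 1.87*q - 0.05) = 4.12*q^2 + 0.53*q + 2.25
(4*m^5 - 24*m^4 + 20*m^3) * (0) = 0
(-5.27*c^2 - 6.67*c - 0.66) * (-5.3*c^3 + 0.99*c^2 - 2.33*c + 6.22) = 27.931*c^5 + 30.1337*c^4 + 9.1738*c^3 - 17.8917*c^2 - 39.9496*c - 4.1052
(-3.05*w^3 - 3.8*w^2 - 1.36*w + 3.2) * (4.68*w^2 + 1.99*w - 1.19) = -14.274*w^5 - 23.8535*w^4 - 10.2973*w^3 + 16.7916*w^2 + 7.9864*w - 3.808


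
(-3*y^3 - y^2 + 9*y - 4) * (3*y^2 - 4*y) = -9*y^5 + 9*y^4 + 31*y^3 - 48*y^2 + 16*y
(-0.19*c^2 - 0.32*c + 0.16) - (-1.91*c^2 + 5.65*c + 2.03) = 1.72*c^2 - 5.97*c - 1.87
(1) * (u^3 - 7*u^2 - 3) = u^3 - 7*u^2 - 3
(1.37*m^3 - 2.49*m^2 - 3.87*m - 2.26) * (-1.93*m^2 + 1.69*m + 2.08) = -2.6441*m^5 + 7.121*m^4 + 6.1106*m^3 - 7.3577*m^2 - 11.869*m - 4.7008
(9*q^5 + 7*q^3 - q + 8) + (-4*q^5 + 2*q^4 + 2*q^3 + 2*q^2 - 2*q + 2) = 5*q^5 + 2*q^4 + 9*q^3 + 2*q^2 - 3*q + 10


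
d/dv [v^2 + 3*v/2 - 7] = 2*v + 3/2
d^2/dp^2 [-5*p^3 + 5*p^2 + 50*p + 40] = 10 - 30*p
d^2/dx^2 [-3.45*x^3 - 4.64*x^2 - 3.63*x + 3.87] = -20.7*x - 9.28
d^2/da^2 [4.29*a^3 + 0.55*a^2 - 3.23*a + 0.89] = 25.74*a + 1.1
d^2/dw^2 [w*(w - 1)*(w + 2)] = 6*w + 2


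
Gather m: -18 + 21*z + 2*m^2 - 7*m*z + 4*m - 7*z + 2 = 2*m^2 + m*(4 - 7*z) + 14*z - 16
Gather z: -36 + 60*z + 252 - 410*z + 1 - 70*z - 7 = 210 - 420*z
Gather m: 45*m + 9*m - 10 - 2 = 54*m - 12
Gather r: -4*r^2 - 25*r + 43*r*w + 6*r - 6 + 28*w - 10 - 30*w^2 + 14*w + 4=-4*r^2 + r*(43*w - 19) - 30*w^2 + 42*w - 12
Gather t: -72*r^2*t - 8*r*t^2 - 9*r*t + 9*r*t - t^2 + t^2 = -72*r^2*t - 8*r*t^2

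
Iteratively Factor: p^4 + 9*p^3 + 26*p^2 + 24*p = (p + 3)*(p^3 + 6*p^2 + 8*p) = p*(p + 3)*(p^2 + 6*p + 8) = p*(p + 3)*(p + 4)*(p + 2)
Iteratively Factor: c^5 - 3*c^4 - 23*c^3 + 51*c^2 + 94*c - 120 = (c - 1)*(c^4 - 2*c^3 - 25*c^2 + 26*c + 120) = (c - 3)*(c - 1)*(c^3 + c^2 - 22*c - 40) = (c - 3)*(c - 1)*(c + 4)*(c^2 - 3*c - 10) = (c - 3)*(c - 1)*(c + 2)*(c + 4)*(c - 5)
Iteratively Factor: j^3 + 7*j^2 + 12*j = (j + 4)*(j^2 + 3*j) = (j + 3)*(j + 4)*(j)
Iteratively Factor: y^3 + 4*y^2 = (y)*(y^2 + 4*y) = y^2*(y + 4)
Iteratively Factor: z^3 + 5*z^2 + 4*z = (z + 1)*(z^2 + 4*z) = (z + 1)*(z + 4)*(z)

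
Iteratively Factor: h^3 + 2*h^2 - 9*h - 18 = (h - 3)*(h^2 + 5*h + 6) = (h - 3)*(h + 3)*(h + 2)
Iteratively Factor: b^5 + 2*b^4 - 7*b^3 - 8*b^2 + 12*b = (b + 2)*(b^4 - 7*b^2 + 6*b) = b*(b + 2)*(b^3 - 7*b + 6) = b*(b - 2)*(b + 2)*(b^2 + 2*b - 3) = b*(b - 2)*(b - 1)*(b + 2)*(b + 3)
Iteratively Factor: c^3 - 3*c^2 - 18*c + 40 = (c - 2)*(c^2 - c - 20) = (c - 2)*(c + 4)*(c - 5)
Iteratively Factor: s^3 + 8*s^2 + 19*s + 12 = (s + 4)*(s^2 + 4*s + 3) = (s + 1)*(s + 4)*(s + 3)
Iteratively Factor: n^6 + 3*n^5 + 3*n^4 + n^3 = (n + 1)*(n^5 + 2*n^4 + n^3) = n*(n + 1)*(n^4 + 2*n^3 + n^2) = n^2*(n + 1)*(n^3 + 2*n^2 + n) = n^2*(n + 1)^2*(n^2 + n) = n^3*(n + 1)^2*(n + 1)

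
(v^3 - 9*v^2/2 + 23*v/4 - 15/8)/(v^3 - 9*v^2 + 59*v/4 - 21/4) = (v - 5/2)/(v - 7)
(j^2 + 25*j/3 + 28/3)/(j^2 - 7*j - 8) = (3*j^2 + 25*j + 28)/(3*(j^2 - 7*j - 8))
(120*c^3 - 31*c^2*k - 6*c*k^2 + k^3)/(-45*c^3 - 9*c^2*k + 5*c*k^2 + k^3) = (-8*c + k)/(3*c + k)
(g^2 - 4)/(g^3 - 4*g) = 1/g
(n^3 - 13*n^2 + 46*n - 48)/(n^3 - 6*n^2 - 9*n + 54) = (n^2 - 10*n + 16)/(n^2 - 3*n - 18)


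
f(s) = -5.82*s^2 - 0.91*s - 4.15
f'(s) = -11.64*s - 0.91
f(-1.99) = -25.39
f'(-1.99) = 22.25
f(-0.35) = -4.54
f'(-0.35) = 3.16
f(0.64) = -7.12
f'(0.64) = -8.36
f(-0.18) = -4.17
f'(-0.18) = 1.19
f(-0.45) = -4.92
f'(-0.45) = 4.33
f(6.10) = -226.26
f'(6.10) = -71.91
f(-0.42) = -4.79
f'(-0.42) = 3.98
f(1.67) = -21.90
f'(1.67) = -20.35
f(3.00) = -59.26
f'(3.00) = -35.83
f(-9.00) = -467.38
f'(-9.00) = 103.85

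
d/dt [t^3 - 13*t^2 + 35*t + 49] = 3*t^2 - 26*t + 35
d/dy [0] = 0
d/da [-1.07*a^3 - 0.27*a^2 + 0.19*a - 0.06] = -3.21*a^2 - 0.54*a + 0.19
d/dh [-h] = -1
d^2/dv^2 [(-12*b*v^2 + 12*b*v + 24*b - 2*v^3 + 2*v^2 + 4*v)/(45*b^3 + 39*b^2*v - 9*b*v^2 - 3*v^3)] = 4*((3*(b + v)*(-6*b*v^2 + 6*b*v + 12*b - v^3 + v^2 + 2*v) + (-13*b^2 + 6*b*v + 3*v^2)*(-12*b*v + 6*b - 3*v^2 + 2*v + 2))*(15*b^3 + 13*b^2*v - 3*b*v^2 - v^3) + (-6*b - 3*v + 1)*(15*b^3 + 13*b^2*v - 3*b*v^2 - v^3)^2 + (-13*b^2 + 6*b*v + 3*v^2)^2*(-6*b*v^2 + 6*b*v + 12*b - v^3 + v^2 + 2*v))/(3*(15*b^3 + 13*b^2*v - 3*b*v^2 - v^3)^3)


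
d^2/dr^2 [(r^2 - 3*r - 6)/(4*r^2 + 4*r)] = (-2*r^3 - 9*r^2 - 9*r - 3)/(r^3*(r^3 + 3*r^2 + 3*r + 1))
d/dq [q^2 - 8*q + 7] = 2*q - 8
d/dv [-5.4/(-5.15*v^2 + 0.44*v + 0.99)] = (2.376 - 55.62*v)/(-5.15*v^2 + 0.44*v + 0.99)^2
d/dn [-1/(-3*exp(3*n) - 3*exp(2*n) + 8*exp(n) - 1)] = (-9*exp(2*n) - 6*exp(n) + 8)*exp(n)/(3*exp(3*n) + 3*exp(2*n) - 8*exp(n) + 1)^2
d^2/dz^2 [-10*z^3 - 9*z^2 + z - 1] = -60*z - 18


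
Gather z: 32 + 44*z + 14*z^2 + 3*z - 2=14*z^2 + 47*z + 30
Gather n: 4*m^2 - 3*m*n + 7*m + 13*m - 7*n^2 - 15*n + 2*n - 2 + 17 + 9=4*m^2 + 20*m - 7*n^2 + n*(-3*m - 13) + 24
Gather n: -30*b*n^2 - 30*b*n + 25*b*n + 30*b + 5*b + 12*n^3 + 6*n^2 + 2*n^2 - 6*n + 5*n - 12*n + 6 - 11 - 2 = 35*b + 12*n^3 + n^2*(8 - 30*b) + n*(-5*b - 13) - 7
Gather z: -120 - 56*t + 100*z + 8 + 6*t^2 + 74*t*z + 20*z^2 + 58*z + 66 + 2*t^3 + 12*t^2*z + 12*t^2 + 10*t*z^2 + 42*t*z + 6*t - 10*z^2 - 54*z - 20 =2*t^3 + 18*t^2 - 50*t + z^2*(10*t + 10) + z*(12*t^2 + 116*t + 104) - 66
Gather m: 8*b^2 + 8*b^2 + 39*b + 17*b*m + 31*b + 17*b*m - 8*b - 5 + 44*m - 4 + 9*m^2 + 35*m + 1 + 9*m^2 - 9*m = 16*b^2 + 62*b + 18*m^2 + m*(34*b + 70) - 8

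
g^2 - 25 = (g - 5)*(g + 5)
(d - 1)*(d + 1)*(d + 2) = d^3 + 2*d^2 - d - 2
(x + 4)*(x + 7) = x^2 + 11*x + 28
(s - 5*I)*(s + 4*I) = s^2 - I*s + 20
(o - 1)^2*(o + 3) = o^3 + o^2 - 5*o + 3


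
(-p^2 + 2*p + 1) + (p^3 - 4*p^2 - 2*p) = p^3 - 5*p^2 + 1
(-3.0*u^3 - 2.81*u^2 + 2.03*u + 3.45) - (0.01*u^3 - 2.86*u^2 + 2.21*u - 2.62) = -3.01*u^3 + 0.0499999999999998*u^2 - 0.18*u + 6.07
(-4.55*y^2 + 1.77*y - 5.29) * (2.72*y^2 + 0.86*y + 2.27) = -12.376*y^4 + 0.9014*y^3 - 23.1951*y^2 - 0.5315*y - 12.0083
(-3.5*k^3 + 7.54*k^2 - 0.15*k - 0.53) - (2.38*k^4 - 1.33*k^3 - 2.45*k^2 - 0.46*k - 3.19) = -2.38*k^4 - 2.17*k^3 + 9.99*k^2 + 0.31*k + 2.66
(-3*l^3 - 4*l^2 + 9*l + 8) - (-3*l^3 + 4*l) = -4*l^2 + 5*l + 8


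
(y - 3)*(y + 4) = y^2 + y - 12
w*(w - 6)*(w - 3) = w^3 - 9*w^2 + 18*w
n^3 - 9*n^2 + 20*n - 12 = (n - 6)*(n - 2)*(n - 1)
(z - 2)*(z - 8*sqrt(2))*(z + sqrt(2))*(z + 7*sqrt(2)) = z^4 - 2*z^3 - 114*z^2 - 112*sqrt(2)*z + 228*z + 224*sqrt(2)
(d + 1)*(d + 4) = d^2 + 5*d + 4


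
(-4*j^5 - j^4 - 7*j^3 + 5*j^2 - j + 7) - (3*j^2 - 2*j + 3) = -4*j^5 - j^4 - 7*j^3 + 2*j^2 + j + 4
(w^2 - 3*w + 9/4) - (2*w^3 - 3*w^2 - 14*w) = -2*w^3 + 4*w^2 + 11*w + 9/4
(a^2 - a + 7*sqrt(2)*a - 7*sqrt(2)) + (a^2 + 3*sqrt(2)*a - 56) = 2*a^2 - a + 10*sqrt(2)*a - 56 - 7*sqrt(2)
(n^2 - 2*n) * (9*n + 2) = 9*n^3 - 16*n^2 - 4*n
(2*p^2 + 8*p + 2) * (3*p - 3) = 6*p^3 + 18*p^2 - 18*p - 6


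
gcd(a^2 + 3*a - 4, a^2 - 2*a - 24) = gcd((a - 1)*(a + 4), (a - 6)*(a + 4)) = a + 4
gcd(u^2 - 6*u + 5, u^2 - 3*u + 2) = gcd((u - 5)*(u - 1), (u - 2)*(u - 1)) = u - 1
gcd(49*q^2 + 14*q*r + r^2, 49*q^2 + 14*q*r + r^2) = 49*q^2 + 14*q*r + r^2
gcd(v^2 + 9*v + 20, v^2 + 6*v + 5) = v + 5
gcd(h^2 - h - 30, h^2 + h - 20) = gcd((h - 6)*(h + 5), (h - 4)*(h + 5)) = h + 5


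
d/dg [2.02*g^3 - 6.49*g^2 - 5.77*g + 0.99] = 6.06*g^2 - 12.98*g - 5.77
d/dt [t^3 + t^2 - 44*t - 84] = 3*t^2 + 2*t - 44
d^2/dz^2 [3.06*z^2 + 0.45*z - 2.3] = 6.12000000000000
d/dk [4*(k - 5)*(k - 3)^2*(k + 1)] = 16*k^3 - 120*k^2 + 224*k - 24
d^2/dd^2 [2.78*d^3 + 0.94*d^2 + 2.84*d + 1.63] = 16.68*d + 1.88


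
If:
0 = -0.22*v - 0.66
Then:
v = -3.00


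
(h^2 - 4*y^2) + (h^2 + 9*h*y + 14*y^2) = 2*h^2 + 9*h*y + 10*y^2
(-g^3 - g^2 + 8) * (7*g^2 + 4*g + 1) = -7*g^5 - 11*g^4 - 5*g^3 + 55*g^2 + 32*g + 8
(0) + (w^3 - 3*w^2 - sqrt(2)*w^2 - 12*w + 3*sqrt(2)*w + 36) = w^3 - 3*w^2 - sqrt(2)*w^2 - 12*w + 3*sqrt(2)*w + 36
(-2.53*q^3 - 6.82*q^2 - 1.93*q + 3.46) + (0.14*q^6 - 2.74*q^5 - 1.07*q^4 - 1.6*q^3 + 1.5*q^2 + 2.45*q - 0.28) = 0.14*q^6 - 2.74*q^5 - 1.07*q^4 - 4.13*q^3 - 5.32*q^2 + 0.52*q + 3.18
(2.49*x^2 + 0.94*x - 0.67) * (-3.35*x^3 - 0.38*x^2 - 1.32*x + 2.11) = -8.3415*x^5 - 4.0952*x^4 - 1.3995*x^3 + 4.2677*x^2 + 2.8678*x - 1.4137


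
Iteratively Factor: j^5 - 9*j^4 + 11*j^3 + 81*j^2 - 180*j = (j - 4)*(j^4 - 5*j^3 - 9*j^2 + 45*j) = (j - 5)*(j - 4)*(j^3 - 9*j) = (j - 5)*(j - 4)*(j + 3)*(j^2 - 3*j) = (j - 5)*(j - 4)*(j - 3)*(j + 3)*(j)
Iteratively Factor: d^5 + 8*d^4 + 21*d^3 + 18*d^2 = (d + 2)*(d^4 + 6*d^3 + 9*d^2) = (d + 2)*(d + 3)*(d^3 + 3*d^2) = (d + 2)*(d + 3)^2*(d^2) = d*(d + 2)*(d + 3)^2*(d)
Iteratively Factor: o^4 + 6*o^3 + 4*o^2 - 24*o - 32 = (o + 2)*(o^3 + 4*o^2 - 4*o - 16) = (o + 2)*(o + 4)*(o^2 - 4) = (o - 2)*(o + 2)*(o + 4)*(o + 2)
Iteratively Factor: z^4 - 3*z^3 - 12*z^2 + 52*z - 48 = (z - 2)*(z^3 - z^2 - 14*z + 24) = (z - 2)*(z + 4)*(z^2 - 5*z + 6) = (z - 3)*(z - 2)*(z + 4)*(z - 2)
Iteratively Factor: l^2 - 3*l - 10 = (l - 5)*(l + 2)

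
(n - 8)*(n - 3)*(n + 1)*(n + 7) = n^4 - 3*n^3 - 57*n^2 + 115*n + 168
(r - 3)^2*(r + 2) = r^3 - 4*r^2 - 3*r + 18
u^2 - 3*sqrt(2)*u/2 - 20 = (u - 4*sqrt(2))*(u + 5*sqrt(2)/2)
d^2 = d^2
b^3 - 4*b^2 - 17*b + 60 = (b - 5)*(b - 3)*(b + 4)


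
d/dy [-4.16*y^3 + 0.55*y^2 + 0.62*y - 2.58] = -12.48*y^2 + 1.1*y + 0.62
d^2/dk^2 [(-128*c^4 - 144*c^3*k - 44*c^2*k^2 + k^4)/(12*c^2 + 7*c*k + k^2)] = 2*(16*c^3 + 27*c^2*k + 9*c*k^2 + k^3)/(27*c^3 + 27*c^2*k + 9*c*k^2 + k^3)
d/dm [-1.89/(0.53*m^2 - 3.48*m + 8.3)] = (2.0034*m - 6.5772)/(0.53*m^2 - 3.48*m + 8.3)^2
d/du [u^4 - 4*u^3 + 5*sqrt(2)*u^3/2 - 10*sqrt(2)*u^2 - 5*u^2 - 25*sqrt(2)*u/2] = 4*u^3 - 12*u^2 + 15*sqrt(2)*u^2/2 - 20*sqrt(2)*u - 10*u - 25*sqrt(2)/2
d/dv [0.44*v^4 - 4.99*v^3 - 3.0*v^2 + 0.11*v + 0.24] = 1.76*v^3 - 14.97*v^2 - 6.0*v + 0.11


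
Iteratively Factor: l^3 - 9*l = (l + 3)*(l^2 - 3*l) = l*(l + 3)*(l - 3)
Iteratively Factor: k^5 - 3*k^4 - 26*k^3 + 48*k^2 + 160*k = (k - 5)*(k^4 + 2*k^3 - 16*k^2 - 32*k) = (k - 5)*(k + 2)*(k^3 - 16*k) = (k - 5)*(k - 4)*(k + 2)*(k^2 + 4*k) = (k - 5)*(k - 4)*(k + 2)*(k + 4)*(k)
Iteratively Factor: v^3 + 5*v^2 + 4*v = (v + 4)*(v^2 + v) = (v + 1)*(v + 4)*(v)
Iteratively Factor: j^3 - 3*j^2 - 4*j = (j)*(j^2 - 3*j - 4) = j*(j - 4)*(j + 1)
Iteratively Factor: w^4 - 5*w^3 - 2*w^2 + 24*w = (w + 2)*(w^3 - 7*w^2 + 12*w) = w*(w + 2)*(w^2 - 7*w + 12) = w*(w - 3)*(w + 2)*(w - 4)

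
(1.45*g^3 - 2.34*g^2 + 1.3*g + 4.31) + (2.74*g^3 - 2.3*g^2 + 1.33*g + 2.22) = 4.19*g^3 - 4.64*g^2 + 2.63*g + 6.53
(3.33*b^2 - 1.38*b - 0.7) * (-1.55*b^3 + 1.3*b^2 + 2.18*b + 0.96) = -5.1615*b^5 + 6.468*b^4 + 6.5504*b^3 - 0.7216*b^2 - 2.8508*b - 0.672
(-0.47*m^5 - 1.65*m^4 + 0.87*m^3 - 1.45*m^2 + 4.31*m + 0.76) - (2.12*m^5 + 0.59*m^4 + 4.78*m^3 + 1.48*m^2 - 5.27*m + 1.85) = -2.59*m^5 - 2.24*m^4 - 3.91*m^3 - 2.93*m^2 + 9.58*m - 1.09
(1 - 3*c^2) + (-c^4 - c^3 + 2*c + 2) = -c^4 - c^3 - 3*c^2 + 2*c + 3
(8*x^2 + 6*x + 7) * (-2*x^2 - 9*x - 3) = -16*x^4 - 84*x^3 - 92*x^2 - 81*x - 21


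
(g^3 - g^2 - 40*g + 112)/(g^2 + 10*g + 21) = (g^2 - 8*g + 16)/(g + 3)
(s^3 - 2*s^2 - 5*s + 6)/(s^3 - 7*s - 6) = (s - 1)/(s + 1)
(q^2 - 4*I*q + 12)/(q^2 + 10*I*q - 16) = (q - 6*I)/(q + 8*I)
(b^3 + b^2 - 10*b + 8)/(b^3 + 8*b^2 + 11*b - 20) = (b - 2)/(b + 5)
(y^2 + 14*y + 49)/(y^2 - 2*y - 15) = (y^2 + 14*y + 49)/(y^2 - 2*y - 15)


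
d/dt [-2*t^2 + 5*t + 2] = 5 - 4*t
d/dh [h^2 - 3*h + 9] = 2*h - 3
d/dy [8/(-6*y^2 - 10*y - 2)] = 4*(6*y + 5)/(3*y^2 + 5*y + 1)^2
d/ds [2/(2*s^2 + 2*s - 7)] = 4*(-2*s - 1)/(2*s^2 + 2*s - 7)^2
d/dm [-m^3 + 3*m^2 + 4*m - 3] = -3*m^2 + 6*m + 4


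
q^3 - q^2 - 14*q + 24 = (q - 3)*(q - 2)*(q + 4)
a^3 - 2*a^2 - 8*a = a*(a - 4)*(a + 2)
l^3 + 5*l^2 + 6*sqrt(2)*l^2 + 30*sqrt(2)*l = l*(l + 5)*(l + 6*sqrt(2))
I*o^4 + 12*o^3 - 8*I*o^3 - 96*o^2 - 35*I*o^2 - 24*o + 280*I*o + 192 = (o - 8)*(o - 8*I)*(o - 3*I)*(I*o + 1)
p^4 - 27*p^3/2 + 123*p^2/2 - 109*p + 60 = (p - 6)*(p - 4)*(p - 5/2)*(p - 1)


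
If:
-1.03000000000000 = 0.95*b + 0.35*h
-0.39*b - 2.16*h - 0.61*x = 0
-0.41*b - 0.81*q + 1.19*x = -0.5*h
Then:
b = 0.111459149047246*x - 1.16147220046985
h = 0.209710258418168 - 0.302531975985382*x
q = 1.22597007518264*x + 0.717356458520645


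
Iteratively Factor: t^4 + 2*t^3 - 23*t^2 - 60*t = (t + 3)*(t^3 - t^2 - 20*t) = (t - 5)*(t + 3)*(t^2 + 4*t) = (t - 5)*(t + 3)*(t + 4)*(t)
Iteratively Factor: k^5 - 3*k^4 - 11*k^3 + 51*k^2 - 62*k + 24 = (k - 1)*(k^4 - 2*k^3 - 13*k^2 + 38*k - 24) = (k - 1)^2*(k^3 - k^2 - 14*k + 24) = (k - 3)*(k - 1)^2*(k^2 + 2*k - 8) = (k - 3)*(k - 1)^2*(k + 4)*(k - 2)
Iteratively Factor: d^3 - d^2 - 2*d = (d + 1)*(d^2 - 2*d) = d*(d + 1)*(d - 2)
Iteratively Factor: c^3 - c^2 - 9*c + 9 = (c + 3)*(c^2 - 4*c + 3) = (c - 3)*(c + 3)*(c - 1)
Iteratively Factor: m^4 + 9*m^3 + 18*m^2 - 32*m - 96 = (m + 4)*(m^3 + 5*m^2 - 2*m - 24) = (m - 2)*(m + 4)*(m^2 + 7*m + 12) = (m - 2)*(m + 4)^2*(m + 3)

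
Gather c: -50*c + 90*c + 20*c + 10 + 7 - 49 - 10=60*c - 42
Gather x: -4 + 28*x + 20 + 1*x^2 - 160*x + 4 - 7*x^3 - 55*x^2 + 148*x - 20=-7*x^3 - 54*x^2 + 16*x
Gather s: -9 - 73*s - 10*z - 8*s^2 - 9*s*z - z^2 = -8*s^2 + s*(-9*z - 73) - z^2 - 10*z - 9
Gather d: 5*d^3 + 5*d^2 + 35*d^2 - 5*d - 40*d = 5*d^3 + 40*d^2 - 45*d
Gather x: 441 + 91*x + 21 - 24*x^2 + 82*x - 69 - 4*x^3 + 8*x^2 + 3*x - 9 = -4*x^3 - 16*x^2 + 176*x + 384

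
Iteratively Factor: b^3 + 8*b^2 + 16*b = (b)*(b^2 + 8*b + 16) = b*(b + 4)*(b + 4)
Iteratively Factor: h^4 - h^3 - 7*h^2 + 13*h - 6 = (h - 2)*(h^3 + h^2 - 5*h + 3) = (h - 2)*(h - 1)*(h^2 + 2*h - 3) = (h - 2)*(h - 1)^2*(h + 3)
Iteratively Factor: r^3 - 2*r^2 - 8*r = (r + 2)*(r^2 - 4*r) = (r - 4)*(r + 2)*(r)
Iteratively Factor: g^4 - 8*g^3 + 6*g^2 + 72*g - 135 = (g - 5)*(g^3 - 3*g^2 - 9*g + 27) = (g - 5)*(g - 3)*(g^2 - 9) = (g - 5)*(g - 3)*(g + 3)*(g - 3)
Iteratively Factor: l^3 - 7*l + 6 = (l - 1)*(l^2 + l - 6) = (l - 1)*(l + 3)*(l - 2)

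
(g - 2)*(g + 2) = g^2 - 4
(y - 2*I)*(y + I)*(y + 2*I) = y^3 + I*y^2 + 4*y + 4*I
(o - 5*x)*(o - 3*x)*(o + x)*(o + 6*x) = o^4 - o^3*x - 35*o^2*x^2 + 57*o*x^3 + 90*x^4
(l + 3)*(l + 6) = l^2 + 9*l + 18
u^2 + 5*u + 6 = (u + 2)*(u + 3)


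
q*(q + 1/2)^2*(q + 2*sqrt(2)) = q^4 + q^3 + 2*sqrt(2)*q^3 + q^2/4 + 2*sqrt(2)*q^2 + sqrt(2)*q/2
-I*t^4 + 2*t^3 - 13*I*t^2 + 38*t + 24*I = (t - 4*I)*(t + 2*I)*(t + 3*I)*(-I*t + 1)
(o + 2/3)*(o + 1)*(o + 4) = o^3 + 17*o^2/3 + 22*o/3 + 8/3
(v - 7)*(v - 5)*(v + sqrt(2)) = v^3 - 12*v^2 + sqrt(2)*v^2 - 12*sqrt(2)*v + 35*v + 35*sqrt(2)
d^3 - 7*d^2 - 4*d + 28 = (d - 7)*(d - 2)*(d + 2)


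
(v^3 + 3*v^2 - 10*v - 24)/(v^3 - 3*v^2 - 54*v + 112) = (v^3 + 3*v^2 - 10*v - 24)/(v^3 - 3*v^2 - 54*v + 112)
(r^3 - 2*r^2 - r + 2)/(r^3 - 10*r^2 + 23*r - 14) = (r + 1)/(r - 7)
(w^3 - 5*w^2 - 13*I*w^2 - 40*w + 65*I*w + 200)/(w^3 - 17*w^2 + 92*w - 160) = (w^2 - 13*I*w - 40)/(w^2 - 12*w + 32)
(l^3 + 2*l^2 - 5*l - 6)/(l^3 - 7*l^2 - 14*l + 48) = (l + 1)/(l - 8)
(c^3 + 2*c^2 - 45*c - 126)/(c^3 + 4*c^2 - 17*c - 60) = (c^2 - c - 42)/(c^2 + c - 20)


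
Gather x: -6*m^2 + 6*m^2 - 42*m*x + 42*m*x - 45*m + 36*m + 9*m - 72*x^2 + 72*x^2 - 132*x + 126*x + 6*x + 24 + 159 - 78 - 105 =0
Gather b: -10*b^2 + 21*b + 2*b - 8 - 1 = -10*b^2 + 23*b - 9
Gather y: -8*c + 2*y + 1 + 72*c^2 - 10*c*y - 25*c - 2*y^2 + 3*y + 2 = 72*c^2 - 33*c - 2*y^2 + y*(5 - 10*c) + 3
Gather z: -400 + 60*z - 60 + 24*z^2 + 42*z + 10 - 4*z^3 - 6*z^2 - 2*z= -4*z^3 + 18*z^2 + 100*z - 450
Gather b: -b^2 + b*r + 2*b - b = -b^2 + b*(r + 1)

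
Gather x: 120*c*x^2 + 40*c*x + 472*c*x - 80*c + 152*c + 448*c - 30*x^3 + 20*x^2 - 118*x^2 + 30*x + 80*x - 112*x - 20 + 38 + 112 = 520*c - 30*x^3 + x^2*(120*c - 98) + x*(512*c - 2) + 130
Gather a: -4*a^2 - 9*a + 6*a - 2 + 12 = -4*a^2 - 3*a + 10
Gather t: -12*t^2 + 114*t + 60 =-12*t^2 + 114*t + 60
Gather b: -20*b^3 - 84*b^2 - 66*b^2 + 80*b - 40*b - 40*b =-20*b^3 - 150*b^2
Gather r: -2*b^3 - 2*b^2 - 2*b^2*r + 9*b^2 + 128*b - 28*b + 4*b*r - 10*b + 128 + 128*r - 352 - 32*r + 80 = -2*b^3 + 7*b^2 + 90*b + r*(-2*b^2 + 4*b + 96) - 144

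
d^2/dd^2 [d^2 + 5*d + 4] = 2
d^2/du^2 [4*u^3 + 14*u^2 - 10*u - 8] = 24*u + 28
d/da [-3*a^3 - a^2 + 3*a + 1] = -9*a^2 - 2*a + 3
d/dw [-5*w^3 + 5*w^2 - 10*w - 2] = -15*w^2 + 10*w - 10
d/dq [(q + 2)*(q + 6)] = 2*q + 8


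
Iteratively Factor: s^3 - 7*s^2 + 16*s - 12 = (s - 2)*(s^2 - 5*s + 6) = (s - 2)^2*(s - 3)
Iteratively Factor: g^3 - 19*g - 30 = (g - 5)*(g^2 + 5*g + 6) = (g - 5)*(g + 2)*(g + 3)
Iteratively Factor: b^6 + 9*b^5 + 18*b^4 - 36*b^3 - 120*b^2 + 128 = (b + 2)*(b^5 + 7*b^4 + 4*b^3 - 44*b^2 - 32*b + 64) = (b + 2)*(b + 4)*(b^4 + 3*b^3 - 8*b^2 - 12*b + 16) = (b - 2)*(b + 2)*(b + 4)*(b^3 + 5*b^2 + 2*b - 8) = (b - 2)*(b + 2)^2*(b + 4)*(b^2 + 3*b - 4) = (b - 2)*(b + 2)^2*(b + 4)^2*(b - 1)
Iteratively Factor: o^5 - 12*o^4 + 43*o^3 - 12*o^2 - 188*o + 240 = (o + 2)*(o^4 - 14*o^3 + 71*o^2 - 154*o + 120) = (o - 3)*(o + 2)*(o^3 - 11*o^2 + 38*o - 40) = (o - 3)*(o - 2)*(o + 2)*(o^2 - 9*o + 20) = (o - 5)*(o - 3)*(o - 2)*(o + 2)*(o - 4)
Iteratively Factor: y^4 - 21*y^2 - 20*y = (y + 1)*(y^3 - y^2 - 20*y) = (y - 5)*(y + 1)*(y^2 + 4*y) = y*(y - 5)*(y + 1)*(y + 4)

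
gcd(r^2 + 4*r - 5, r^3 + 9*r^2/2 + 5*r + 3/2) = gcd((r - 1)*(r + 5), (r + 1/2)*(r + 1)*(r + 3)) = 1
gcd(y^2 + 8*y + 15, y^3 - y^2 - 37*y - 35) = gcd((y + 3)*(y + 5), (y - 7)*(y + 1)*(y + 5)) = y + 5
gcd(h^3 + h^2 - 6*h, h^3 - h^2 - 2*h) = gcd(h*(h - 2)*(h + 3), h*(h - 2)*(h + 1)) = h^2 - 2*h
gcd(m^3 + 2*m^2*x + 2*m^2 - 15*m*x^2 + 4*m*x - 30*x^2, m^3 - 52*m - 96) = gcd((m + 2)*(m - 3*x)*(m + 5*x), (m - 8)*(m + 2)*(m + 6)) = m + 2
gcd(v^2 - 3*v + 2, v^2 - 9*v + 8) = v - 1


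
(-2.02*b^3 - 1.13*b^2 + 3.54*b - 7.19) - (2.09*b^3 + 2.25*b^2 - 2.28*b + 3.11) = -4.11*b^3 - 3.38*b^2 + 5.82*b - 10.3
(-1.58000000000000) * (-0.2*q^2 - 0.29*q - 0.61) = 0.316*q^2 + 0.4582*q + 0.9638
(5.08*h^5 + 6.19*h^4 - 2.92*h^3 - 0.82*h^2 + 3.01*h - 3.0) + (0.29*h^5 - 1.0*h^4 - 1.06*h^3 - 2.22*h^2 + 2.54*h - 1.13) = 5.37*h^5 + 5.19*h^4 - 3.98*h^3 - 3.04*h^2 + 5.55*h - 4.13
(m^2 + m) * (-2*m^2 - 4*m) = -2*m^4 - 6*m^3 - 4*m^2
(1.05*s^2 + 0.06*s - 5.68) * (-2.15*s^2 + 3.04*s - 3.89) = -2.2575*s^4 + 3.063*s^3 + 8.3099*s^2 - 17.5006*s + 22.0952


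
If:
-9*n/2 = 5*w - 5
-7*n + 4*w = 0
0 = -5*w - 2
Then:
No Solution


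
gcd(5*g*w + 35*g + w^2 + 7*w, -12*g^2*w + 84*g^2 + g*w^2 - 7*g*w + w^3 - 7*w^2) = 1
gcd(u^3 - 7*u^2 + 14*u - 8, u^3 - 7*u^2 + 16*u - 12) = u - 2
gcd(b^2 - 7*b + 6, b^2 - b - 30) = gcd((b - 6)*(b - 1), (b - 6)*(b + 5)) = b - 6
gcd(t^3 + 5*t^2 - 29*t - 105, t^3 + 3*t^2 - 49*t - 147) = t^2 + 10*t + 21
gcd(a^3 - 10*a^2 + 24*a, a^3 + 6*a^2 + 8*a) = a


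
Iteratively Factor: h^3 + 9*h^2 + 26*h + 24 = (h + 4)*(h^2 + 5*h + 6) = (h + 3)*(h + 4)*(h + 2)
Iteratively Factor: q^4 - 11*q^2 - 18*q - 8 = (q - 4)*(q^3 + 4*q^2 + 5*q + 2) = (q - 4)*(q + 1)*(q^2 + 3*q + 2) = (q - 4)*(q + 1)*(q + 2)*(q + 1)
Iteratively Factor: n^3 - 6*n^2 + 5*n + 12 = (n - 3)*(n^2 - 3*n - 4) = (n - 3)*(n + 1)*(n - 4)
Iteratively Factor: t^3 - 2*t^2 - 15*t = (t - 5)*(t^2 + 3*t) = (t - 5)*(t + 3)*(t)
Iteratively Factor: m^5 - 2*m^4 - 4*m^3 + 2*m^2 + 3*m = (m + 1)*(m^4 - 3*m^3 - m^2 + 3*m) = (m + 1)^2*(m^3 - 4*m^2 + 3*m) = (m - 1)*(m + 1)^2*(m^2 - 3*m) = (m - 3)*(m - 1)*(m + 1)^2*(m)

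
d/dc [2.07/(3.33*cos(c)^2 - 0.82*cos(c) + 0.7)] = (13.7862*cos(c) - 1.6974)*sin(c)/(3.33*cos(c)^2 - 0.82*cos(c) + 0.7)^2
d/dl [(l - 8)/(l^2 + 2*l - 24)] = (l^2 + 2*l - 2*(l - 8)*(l + 1) - 24)/(l^2 + 2*l - 24)^2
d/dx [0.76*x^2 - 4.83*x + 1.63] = 1.52*x - 4.83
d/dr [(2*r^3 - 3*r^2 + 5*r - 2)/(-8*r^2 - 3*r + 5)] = (-16*r^4 - 12*r^3 + 79*r^2 - 62*r + 19)/(64*r^4 + 48*r^3 - 71*r^2 - 30*r + 25)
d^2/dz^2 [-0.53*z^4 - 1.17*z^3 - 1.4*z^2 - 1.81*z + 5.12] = -6.36*z^2 - 7.02*z - 2.8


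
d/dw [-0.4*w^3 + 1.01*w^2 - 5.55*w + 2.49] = -1.2*w^2 + 2.02*w - 5.55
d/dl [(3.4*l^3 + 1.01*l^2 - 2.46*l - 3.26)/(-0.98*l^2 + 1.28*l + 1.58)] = (-3.332*l^4 + 8.704*l^3 + 14.998*l^2 - 3.198*l + 0.286)/(0.9604*l^4 - 2.5088*l^3 - 1.4584*l^2 + 4.0448*l + 2.4964)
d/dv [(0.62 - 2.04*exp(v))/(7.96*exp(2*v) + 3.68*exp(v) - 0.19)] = (16.2384*exp(2*v) - 9.8704*exp(v) - 1.894)*exp(v)/(63.3616*exp(4*v) + 58.5856*exp(3*v) + 10.5176*exp(2*v) - 1.3984*exp(v) + 0.0361)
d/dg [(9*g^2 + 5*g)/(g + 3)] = 3*(3*g^2 + 18*g + 5)/(g^2 + 6*g + 9)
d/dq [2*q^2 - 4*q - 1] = 4*q - 4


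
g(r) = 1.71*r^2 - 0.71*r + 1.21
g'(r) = 3.42*r - 0.71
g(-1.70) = 7.36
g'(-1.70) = -6.52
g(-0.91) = 3.27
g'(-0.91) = -3.82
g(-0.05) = 1.25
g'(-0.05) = -0.88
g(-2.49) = 13.58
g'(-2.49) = -9.23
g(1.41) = 3.61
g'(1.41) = 4.11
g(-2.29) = 11.80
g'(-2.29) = -8.54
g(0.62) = 1.43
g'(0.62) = 1.41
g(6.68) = 72.77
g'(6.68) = 22.14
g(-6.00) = 67.03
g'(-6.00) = -21.23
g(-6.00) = 67.03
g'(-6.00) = -21.23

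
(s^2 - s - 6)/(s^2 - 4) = (s - 3)/(s - 2)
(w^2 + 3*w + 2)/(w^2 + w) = (w + 2)/w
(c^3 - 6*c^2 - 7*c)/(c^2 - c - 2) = c*(c - 7)/(c - 2)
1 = 1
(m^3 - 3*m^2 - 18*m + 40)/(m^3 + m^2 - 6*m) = (m^2 - m - 20)/(m*(m + 3))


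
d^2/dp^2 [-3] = 0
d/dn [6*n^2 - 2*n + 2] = 12*n - 2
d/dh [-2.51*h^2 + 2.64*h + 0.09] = 2.64 - 5.02*h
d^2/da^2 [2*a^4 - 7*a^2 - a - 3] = 24*a^2 - 14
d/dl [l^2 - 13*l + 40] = 2*l - 13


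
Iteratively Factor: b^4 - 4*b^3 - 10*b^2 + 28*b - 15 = (b + 3)*(b^3 - 7*b^2 + 11*b - 5) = (b - 5)*(b + 3)*(b^2 - 2*b + 1) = (b - 5)*(b - 1)*(b + 3)*(b - 1)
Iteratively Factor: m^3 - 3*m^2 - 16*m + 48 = (m - 3)*(m^2 - 16) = (m - 4)*(m - 3)*(m + 4)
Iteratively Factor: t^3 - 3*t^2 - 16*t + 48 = (t - 4)*(t^2 + t - 12) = (t - 4)*(t + 4)*(t - 3)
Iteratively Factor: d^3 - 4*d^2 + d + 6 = (d - 2)*(d^2 - 2*d - 3) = (d - 2)*(d + 1)*(d - 3)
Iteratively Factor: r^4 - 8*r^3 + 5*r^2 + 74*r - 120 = (r - 2)*(r^3 - 6*r^2 - 7*r + 60) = (r - 4)*(r - 2)*(r^2 - 2*r - 15) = (r - 4)*(r - 2)*(r + 3)*(r - 5)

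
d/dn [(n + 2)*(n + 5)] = 2*n + 7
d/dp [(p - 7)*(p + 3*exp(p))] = p + (p - 7)*(3*exp(p) + 1) + 3*exp(p)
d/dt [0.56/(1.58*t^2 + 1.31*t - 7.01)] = (-1.7696*t - 0.7336)/(1.58*t^2 + 1.31*t - 7.01)^2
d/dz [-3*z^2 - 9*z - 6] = -6*z - 9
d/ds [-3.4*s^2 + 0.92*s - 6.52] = 0.92 - 6.8*s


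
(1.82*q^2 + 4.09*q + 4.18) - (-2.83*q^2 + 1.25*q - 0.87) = 4.65*q^2 + 2.84*q + 5.05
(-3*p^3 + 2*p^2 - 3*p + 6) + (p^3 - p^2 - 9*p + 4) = -2*p^3 + p^2 - 12*p + 10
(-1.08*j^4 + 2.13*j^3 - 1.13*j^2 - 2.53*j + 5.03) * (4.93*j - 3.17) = -5.3244*j^5 + 13.9245*j^4 - 12.323*j^3 - 8.8908*j^2 + 32.818*j - 15.9451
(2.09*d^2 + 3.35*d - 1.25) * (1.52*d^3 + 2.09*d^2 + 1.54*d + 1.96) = 3.1768*d^5 + 9.4601*d^4 + 8.3201*d^3 + 6.6429*d^2 + 4.641*d - 2.45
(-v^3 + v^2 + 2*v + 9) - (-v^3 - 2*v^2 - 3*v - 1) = 3*v^2 + 5*v + 10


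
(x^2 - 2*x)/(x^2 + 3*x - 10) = x/(x + 5)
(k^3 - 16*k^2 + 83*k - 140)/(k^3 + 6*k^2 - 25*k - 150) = (k^2 - 11*k + 28)/(k^2 + 11*k + 30)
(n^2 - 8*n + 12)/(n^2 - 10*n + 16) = (n - 6)/(n - 8)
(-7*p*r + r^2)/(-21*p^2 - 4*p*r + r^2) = r/(3*p + r)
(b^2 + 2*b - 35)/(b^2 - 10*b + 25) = (b + 7)/(b - 5)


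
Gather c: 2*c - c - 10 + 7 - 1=c - 4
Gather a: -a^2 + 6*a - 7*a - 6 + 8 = -a^2 - a + 2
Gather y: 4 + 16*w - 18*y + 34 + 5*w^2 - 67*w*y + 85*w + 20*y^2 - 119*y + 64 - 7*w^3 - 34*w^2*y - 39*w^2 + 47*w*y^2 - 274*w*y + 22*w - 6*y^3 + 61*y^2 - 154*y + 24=-7*w^3 - 34*w^2 + 123*w - 6*y^3 + y^2*(47*w + 81) + y*(-34*w^2 - 341*w - 291) + 126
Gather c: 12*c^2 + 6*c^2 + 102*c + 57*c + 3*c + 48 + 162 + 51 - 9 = 18*c^2 + 162*c + 252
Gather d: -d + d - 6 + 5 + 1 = 0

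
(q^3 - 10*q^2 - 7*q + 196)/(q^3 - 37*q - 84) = (q - 7)/(q + 3)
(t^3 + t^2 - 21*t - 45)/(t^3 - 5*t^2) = 1 + 6/t + 9/t^2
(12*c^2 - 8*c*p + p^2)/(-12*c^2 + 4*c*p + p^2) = (-6*c + p)/(6*c + p)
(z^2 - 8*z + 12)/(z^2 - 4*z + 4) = (z - 6)/(z - 2)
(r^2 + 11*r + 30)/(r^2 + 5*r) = (r + 6)/r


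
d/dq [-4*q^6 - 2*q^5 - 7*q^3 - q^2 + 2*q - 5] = -24*q^5 - 10*q^4 - 21*q^2 - 2*q + 2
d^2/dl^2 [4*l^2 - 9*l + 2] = 8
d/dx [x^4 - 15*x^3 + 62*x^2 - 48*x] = 4*x^3 - 45*x^2 + 124*x - 48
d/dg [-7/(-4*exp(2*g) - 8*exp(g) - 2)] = -14*(exp(g) + 1)*exp(g)/(2*exp(2*g) + 4*exp(g) + 1)^2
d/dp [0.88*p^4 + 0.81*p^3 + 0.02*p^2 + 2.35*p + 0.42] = 3.52*p^3 + 2.43*p^2 + 0.04*p + 2.35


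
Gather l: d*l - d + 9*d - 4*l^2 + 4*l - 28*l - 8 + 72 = 8*d - 4*l^2 + l*(d - 24) + 64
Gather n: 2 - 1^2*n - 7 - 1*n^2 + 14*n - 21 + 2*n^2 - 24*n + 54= n^2 - 11*n + 28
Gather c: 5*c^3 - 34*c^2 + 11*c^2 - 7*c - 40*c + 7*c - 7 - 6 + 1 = 5*c^3 - 23*c^2 - 40*c - 12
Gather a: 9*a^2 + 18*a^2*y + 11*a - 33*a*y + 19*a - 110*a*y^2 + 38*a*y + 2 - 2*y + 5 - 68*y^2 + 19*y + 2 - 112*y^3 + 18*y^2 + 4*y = a^2*(18*y + 9) + a*(-110*y^2 + 5*y + 30) - 112*y^3 - 50*y^2 + 21*y + 9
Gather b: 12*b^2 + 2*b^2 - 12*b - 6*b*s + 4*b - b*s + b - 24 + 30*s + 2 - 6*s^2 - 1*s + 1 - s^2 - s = 14*b^2 + b*(-7*s - 7) - 7*s^2 + 28*s - 21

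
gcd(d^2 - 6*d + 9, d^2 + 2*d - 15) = d - 3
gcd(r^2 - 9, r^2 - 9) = r^2 - 9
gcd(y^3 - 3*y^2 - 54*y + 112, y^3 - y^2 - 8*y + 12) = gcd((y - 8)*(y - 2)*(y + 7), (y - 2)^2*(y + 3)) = y - 2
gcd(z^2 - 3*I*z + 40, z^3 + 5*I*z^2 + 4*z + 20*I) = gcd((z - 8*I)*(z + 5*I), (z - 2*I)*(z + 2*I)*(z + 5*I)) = z + 5*I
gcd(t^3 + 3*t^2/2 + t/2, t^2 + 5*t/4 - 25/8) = 1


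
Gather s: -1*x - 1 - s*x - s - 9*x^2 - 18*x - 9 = s*(-x - 1) - 9*x^2 - 19*x - 10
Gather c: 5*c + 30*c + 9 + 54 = 35*c + 63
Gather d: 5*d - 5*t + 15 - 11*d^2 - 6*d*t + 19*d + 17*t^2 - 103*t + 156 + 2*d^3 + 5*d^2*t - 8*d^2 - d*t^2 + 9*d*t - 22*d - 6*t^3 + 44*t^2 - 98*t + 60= 2*d^3 + d^2*(5*t - 19) + d*(-t^2 + 3*t + 2) - 6*t^3 + 61*t^2 - 206*t + 231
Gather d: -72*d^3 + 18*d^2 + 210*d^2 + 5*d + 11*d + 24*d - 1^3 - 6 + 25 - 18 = -72*d^3 + 228*d^2 + 40*d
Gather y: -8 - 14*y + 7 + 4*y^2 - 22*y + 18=4*y^2 - 36*y + 17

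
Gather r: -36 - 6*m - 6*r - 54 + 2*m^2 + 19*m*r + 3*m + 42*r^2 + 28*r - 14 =2*m^2 - 3*m + 42*r^2 + r*(19*m + 22) - 104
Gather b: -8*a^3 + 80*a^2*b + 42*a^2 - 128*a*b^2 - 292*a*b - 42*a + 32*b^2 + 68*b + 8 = -8*a^3 + 42*a^2 - 42*a + b^2*(32 - 128*a) + b*(80*a^2 - 292*a + 68) + 8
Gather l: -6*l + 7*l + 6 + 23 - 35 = l - 6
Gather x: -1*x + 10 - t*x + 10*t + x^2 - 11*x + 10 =10*t + x^2 + x*(-t - 12) + 20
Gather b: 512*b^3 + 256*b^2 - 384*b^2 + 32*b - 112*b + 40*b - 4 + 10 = 512*b^3 - 128*b^2 - 40*b + 6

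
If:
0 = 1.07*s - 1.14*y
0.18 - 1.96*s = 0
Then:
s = 0.09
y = 0.09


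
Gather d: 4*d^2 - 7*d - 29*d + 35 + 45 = 4*d^2 - 36*d + 80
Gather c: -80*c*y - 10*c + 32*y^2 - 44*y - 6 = c*(-80*y - 10) + 32*y^2 - 44*y - 6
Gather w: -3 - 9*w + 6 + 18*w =9*w + 3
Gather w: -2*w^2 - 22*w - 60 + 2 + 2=-2*w^2 - 22*w - 56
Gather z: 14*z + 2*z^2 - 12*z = 2*z^2 + 2*z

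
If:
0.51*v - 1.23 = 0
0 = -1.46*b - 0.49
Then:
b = -0.34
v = 2.41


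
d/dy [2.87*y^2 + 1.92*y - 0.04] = 5.74*y + 1.92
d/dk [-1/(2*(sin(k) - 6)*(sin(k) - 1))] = (2*sin(k) - 7)*cos(k)/(2*(sin(k) - 6)^2*(sin(k) - 1)^2)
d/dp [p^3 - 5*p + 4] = 3*p^2 - 5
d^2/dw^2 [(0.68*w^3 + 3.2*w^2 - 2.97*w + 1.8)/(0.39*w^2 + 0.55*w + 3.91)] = (-3.938738*w^3 - 18.86136*w^2 + 91.865766*w + 106.21717)/(0.059319*w^6 + 0.250965*w^5 + 2.138058*w^4 + 5.198545*w^3 + 21.435402*w^2 + 25.225365*w + 59.776471)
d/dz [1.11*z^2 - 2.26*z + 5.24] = 2.22*z - 2.26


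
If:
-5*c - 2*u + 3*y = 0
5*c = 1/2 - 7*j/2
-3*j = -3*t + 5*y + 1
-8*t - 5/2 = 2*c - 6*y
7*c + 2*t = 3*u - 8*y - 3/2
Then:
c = 2111/12584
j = -609/6292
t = -10545/12584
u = -17447/12584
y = -8113/12584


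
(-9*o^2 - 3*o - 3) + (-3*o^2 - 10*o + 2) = -12*o^2 - 13*o - 1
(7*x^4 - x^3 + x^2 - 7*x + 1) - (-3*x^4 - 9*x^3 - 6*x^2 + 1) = 10*x^4 + 8*x^3 + 7*x^2 - 7*x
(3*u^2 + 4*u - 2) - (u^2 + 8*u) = 2*u^2 - 4*u - 2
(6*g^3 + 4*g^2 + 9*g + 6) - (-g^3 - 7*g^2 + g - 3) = 7*g^3 + 11*g^2 + 8*g + 9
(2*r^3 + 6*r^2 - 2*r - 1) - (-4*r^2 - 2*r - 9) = 2*r^3 + 10*r^2 + 8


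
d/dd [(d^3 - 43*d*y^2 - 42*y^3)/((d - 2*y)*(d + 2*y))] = (d^4 + 31*d^2*y^2 + 84*d*y^3 + 172*y^4)/(d^4 - 8*d^2*y^2 + 16*y^4)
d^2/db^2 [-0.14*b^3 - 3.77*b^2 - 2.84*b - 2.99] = -0.84*b - 7.54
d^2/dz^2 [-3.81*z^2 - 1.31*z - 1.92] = -7.62000000000000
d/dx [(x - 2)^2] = 2*x - 4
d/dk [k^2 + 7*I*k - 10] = 2*k + 7*I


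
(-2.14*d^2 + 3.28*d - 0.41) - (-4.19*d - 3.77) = -2.14*d^2 + 7.47*d + 3.36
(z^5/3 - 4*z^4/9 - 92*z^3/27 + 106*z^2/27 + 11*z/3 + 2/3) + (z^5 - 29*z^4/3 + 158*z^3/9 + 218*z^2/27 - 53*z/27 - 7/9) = 4*z^5/3 - 91*z^4/9 + 382*z^3/27 + 12*z^2 + 46*z/27 - 1/9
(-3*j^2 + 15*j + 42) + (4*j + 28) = -3*j^2 + 19*j + 70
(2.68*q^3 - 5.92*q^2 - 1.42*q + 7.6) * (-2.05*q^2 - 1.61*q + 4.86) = -5.494*q^5 + 7.8212*q^4 + 25.467*q^3 - 42.065*q^2 - 19.1372*q + 36.936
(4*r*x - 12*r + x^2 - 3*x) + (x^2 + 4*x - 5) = 4*r*x - 12*r + 2*x^2 + x - 5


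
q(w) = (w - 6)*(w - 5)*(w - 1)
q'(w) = (w - 6)*(w - 5) + (w - 6)*(w - 1) + (w - 5)*(w - 1)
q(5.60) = -1.10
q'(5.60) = 0.68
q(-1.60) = -130.42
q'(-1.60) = 87.08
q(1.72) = 10.11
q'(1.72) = 8.60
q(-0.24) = -40.55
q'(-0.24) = 46.93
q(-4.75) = -602.67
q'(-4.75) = 222.69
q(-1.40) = -113.66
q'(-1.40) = 80.48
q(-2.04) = -172.07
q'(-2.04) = 102.44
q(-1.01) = -84.68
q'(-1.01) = 68.30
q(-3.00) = -288.00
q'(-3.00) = 140.00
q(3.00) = 12.00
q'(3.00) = -4.00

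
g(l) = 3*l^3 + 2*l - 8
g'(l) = 9*l^2 + 2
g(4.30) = 239.12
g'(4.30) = 168.41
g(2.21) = 28.80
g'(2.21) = 45.96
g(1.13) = -1.41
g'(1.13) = 13.49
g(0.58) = -6.25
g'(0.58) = 5.03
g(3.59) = 137.98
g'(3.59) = 117.99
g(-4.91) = -372.93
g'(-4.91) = 218.97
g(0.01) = -7.98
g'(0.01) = 2.00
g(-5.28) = -460.15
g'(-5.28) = 252.91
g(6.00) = 652.00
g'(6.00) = 326.00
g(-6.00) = -668.00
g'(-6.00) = 326.00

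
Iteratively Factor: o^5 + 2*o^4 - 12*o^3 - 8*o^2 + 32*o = (o + 2)*(o^4 - 12*o^2 + 16*o) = (o - 2)*(o + 2)*(o^3 + 2*o^2 - 8*o) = (o - 2)*(o + 2)*(o + 4)*(o^2 - 2*o) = (o - 2)^2*(o + 2)*(o + 4)*(o)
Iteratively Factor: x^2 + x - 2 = (x + 2)*(x - 1)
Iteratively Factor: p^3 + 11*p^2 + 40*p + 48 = (p + 4)*(p^2 + 7*p + 12) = (p + 4)^2*(p + 3)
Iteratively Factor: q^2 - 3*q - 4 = (q + 1)*(q - 4)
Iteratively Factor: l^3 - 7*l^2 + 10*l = (l)*(l^2 - 7*l + 10) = l*(l - 2)*(l - 5)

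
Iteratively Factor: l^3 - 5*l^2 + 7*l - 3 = (l - 1)*(l^2 - 4*l + 3) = (l - 3)*(l - 1)*(l - 1)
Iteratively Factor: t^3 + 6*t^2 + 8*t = (t + 2)*(t^2 + 4*t) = t*(t + 2)*(t + 4)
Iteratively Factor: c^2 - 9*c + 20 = (c - 4)*(c - 5)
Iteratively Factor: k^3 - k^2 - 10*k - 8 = (k + 2)*(k^2 - 3*k - 4) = (k + 1)*(k + 2)*(k - 4)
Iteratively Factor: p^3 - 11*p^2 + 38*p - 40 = (p - 2)*(p^2 - 9*p + 20) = (p - 4)*(p - 2)*(p - 5)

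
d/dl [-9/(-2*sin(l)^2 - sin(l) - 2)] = -9*(4*sin(l) + 1)*cos(l)/(sin(l) - cos(2*l) + 3)^2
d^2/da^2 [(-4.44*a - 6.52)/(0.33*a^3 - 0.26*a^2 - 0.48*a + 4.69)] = (-2.901096*a^5 - 6.234624*a^4 + 6.943776*a^3 + 86.013552*a^2 + 23.179032*a - 38.896048)/(0.035937*a^9 - 0.084942*a^8 - 0.089892*a^7 + 1.761751*a^6 - 2.28366*a^5 - 3.685956*a^4 + 25.177419*a^3 - 13.91523*a^2 - 31.674384*a + 103.161709)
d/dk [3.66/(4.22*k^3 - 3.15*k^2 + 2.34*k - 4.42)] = (-46.3356*k^2 + 23.058*k - 8.5644)/(4.22*k^3 - 3.15*k^2 + 2.34*k - 4.42)^2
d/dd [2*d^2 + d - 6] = 4*d + 1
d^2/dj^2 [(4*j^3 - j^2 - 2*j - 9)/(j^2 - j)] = 2*(j^3 - 27*j^2 + 27*j - 9)/(j^3*(j^3 - 3*j^2 + 3*j - 1))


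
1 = 1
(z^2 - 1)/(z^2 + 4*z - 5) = (z + 1)/(z + 5)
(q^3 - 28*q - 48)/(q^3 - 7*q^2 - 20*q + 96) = (q^2 - 4*q - 12)/(q^2 - 11*q + 24)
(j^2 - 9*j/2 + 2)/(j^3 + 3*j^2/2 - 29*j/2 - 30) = (2*j - 1)/(2*j^2 + 11*j + 15)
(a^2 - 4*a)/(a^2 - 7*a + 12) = a/(a - 3)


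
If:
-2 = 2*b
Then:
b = -1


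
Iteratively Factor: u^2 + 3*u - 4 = (u + 4)*(u - 1)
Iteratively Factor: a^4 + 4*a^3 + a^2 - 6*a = (a)*(a^3 + 4*a^2 + a - 6) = a*(a + 2)*(a^2 + 2*a - 3) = a*(a - 1)*(a + 2)*(a + 3)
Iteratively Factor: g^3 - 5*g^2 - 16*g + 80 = (g + 4)*(g^2 - 9*g + 20) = (g - 4)*(g + 4)*(g - 5)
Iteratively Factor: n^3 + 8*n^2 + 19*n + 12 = (n + 1)*(n^2 + 7*n + 12) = (n + 1)*(n + 3)*(n + 4)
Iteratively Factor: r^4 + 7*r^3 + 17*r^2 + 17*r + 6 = (r + 1)*(r^3 + 6*r^2 + 11*r + 6) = (r + 1)^2*(r^2 + 5*r + 6) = (r + 1)^2*(r + 2)*(r + 3)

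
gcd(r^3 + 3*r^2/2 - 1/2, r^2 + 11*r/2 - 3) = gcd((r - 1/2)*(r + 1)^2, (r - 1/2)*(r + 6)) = r - 1/2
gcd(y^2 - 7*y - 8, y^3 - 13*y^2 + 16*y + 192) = y - 8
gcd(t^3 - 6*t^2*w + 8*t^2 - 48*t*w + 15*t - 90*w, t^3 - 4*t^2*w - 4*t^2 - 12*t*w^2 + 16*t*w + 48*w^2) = t - 6*w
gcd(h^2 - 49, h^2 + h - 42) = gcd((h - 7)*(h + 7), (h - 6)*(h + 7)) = h + 7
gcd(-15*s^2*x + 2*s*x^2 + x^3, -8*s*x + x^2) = x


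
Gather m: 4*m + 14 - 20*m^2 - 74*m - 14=-20*m^2 - 70*m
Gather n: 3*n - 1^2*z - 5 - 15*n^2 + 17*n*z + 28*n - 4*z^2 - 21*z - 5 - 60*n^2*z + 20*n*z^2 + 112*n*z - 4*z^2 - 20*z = n^2*(-60*z - 15) + n*(20*z^2 + 129*z + 31) - 8*z^2 - 42*z - 10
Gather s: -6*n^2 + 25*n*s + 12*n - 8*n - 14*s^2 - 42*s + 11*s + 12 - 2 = -6*n^2 + 4*n - 14*s^2 + s*(25*n - 31) + 10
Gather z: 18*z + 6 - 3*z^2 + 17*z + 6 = -3*z^2 + 35*z + 12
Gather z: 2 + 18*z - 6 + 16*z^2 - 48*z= 16*z^2 - 30*z - 4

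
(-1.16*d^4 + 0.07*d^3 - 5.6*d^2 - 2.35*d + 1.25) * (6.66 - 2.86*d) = 3.3176*d^5 - 7.9258*d^4 + 16.4822*d^3 - 30.575*d^2 - 19.226*d + 8.325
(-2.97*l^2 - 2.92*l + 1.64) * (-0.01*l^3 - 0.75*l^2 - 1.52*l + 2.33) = 0.0297*l^5 + 2.2567*l^4 + 6.688*l^3 - 3.7117*l^2 - 9.2964*l + 3.8212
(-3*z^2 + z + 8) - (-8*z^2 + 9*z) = 5*z^2 - 8*z + 8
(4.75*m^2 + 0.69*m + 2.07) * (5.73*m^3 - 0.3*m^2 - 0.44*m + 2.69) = 27.2175*m^5 + 2.5287*m^4 + 9.5641*m^3 + 11.8529*m^2 + 0.9453*m + 5.5683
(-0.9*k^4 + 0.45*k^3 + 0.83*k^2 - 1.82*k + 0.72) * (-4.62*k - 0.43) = 4.158*k^5 - 1.692*k^4 - 4.0281*k^3 + 8.0515*k^2 - 2.5438*k - 0.3096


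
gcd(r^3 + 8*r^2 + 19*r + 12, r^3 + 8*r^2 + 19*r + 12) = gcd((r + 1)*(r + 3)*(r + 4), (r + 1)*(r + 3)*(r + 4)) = r^3 + 8*r^2 + 19*r + 12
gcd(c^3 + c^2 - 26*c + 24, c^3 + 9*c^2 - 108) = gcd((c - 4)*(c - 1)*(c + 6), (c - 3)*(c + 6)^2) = c + 6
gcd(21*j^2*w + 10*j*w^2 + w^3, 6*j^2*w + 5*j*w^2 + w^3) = 3*j*w + w^2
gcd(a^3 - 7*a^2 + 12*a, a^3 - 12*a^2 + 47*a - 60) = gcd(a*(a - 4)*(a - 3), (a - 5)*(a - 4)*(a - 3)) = a^2 - 7*a + 12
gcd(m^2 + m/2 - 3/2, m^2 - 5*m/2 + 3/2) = m - 1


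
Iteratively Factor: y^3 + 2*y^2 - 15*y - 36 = (y - 4)*(y^2 + 6*y + 9) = (y - 4)*(y + 3)*(y + 3)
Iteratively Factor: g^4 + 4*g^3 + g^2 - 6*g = (g - 1)*(g^3 + 5*g^2 + 6*g) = (g - 1)*(g + 3)*(g^2 + 2*g) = g*(g - 1)*(g + 3)*(g + 2)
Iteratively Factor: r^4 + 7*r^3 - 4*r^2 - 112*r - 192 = (r + 4)*(r^3 + 3*r^2 - 16*r - 48) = (r + 4)^2*(r^2 - r - 12) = (r - 4)*(r + 4)^2*(r + 3)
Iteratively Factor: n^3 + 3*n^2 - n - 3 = (n - 1)*(n^2 + 4*n + 3) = (n - 1)*(n + 1)*(n + 3)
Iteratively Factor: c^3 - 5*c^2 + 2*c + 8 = (c + 1)*(c^2 - 6*c + 8) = (c - 4)*(c + 1)*(c - 2)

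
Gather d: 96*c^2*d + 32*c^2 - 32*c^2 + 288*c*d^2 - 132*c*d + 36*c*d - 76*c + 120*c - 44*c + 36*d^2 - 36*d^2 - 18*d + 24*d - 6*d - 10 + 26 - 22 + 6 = 288*c*d^2 + d*(96*c^2 - 96*c)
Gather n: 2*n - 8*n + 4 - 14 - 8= -6*n - 18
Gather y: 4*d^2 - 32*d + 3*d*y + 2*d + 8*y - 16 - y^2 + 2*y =4*d^2 - 30*d - y^2 + y*(3*d + 10) - 16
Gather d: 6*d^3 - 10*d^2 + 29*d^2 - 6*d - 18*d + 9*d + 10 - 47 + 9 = 6*d^3 + 19*d^2 - 15*d - 28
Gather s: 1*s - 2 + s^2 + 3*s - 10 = s^2 + 4*s - 12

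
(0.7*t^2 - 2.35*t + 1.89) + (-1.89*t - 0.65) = 0.7*t^2 - 4.24*t + 1.24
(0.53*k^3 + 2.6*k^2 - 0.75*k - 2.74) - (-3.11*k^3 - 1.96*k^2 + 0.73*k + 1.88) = 3.64*k^3 + 4.56*k^2 - 1.48*k - 4.62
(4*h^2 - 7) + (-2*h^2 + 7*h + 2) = 2*h^2 + 7*h - 5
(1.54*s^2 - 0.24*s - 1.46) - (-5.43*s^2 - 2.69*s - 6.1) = 6.97*s^2 + 2.45*s + 4.64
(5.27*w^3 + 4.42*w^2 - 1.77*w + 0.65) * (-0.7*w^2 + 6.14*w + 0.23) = -3.689*w^5 + 29.2638*w^4 + 29.5899*w^3 - 10.3062*w^2 + 3.5839*w + 0.1495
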